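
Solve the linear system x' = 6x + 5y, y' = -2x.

Coefficient matrix A = [[6, 5], [-2, 0]].
Characteristic polynomial det(A - λI) = λ^2 - 6λ + 10 = 0.
Eigenvalues λ = 3 ± i (complex conjugate pair).
For λ=3+i: an eigenvector is (2,-1) - i(1,-1) = (2 - i, -1 + i).
A real fundamental pair from Re and Im of e^((3+i)t)v: X_1 = e^(3t)(cos(t)·(2,-1) + sin(t)·(1,-1)), X_2 = e^(3t)(sin(t)·(2,-1) - cos(t)·(1,-1)).
General solution: K_1X_1 + K_2X_2.

x(t) = K_1e^(3t)sin(t) + 2K_1e^(3t)cos(t) + 2K_2e^(3t)sin(t) - K_2e^(3t)cos(t), y(t) = -K_1e^(3t)sin(t) - K_1e^(3t)cos(t) - K_2e^(3t)sin(t) + K_2e^(3t)cos(t)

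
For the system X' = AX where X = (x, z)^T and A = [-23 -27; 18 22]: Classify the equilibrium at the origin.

A = [[-23,-27],[18,22]]; det(A-λI) = λ^2 + λ - 20.
λ = -5, 4: opposite signs.

saddle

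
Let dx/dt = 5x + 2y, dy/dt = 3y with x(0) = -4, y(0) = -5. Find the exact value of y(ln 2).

-40

A = [[5,2],[0,3]]; eigenvalues λ = 5, 3.
Eigenvectors: (1,0) for λ=5, (-1,1) for λ=3.
From the initial condition, c_1 = -9, c_2 = -5.
y(ln 2) = (-9)(2^5)(0) + (-5)(2^3)(1) = -40.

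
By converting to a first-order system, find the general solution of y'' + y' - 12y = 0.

y(t) = c_1e^(3t) + c_2e^(-4t)

Let x_1 = y, x_2 = y'. Then x_1' = x_2 and x_2' = 12x_1 - x_2.
A = [[0,1],[12,-1]]; det(A-λI) = λ^2 + λ - 12.
Eigenvalues λ = 3, -4 with eigenvectors (1,3), (1,-4).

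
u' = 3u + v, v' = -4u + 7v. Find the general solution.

u(t) = K_1e^(5t) + K_2te^(5t) + K_2e^(5t), v(t) = 2K_1e^(5t) + 2K_2te^(5t) + 3K_2e^(5t)

Coefficient matrix A = [[3, 1], [-4, 7]].
Characteristic polynomial det(A - λI) = λ^2 - 10λ + 25 = 0.
Single eigenvalue λ = 5 with algebraic multiplicity 2.
Eigenvector v = (1,2); generalized eigenvector w with (A-λI)w=v is (1,3).
General solution: e^(5t)[K_1·v + K_2·(t·v + w)].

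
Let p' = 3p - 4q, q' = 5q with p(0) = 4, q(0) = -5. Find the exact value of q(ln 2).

A = [[3,-4],[0,5]]; eigenvalues λ = 3, 5.
Eigenvectors: (1,0) for λ=3, (-2,1) for λ=5.
From the initial condition, c_1 = -6, c_2 = -5.
q(ln 2) = (-6)(2^3)(0) + (-5)(2^5)(1) = -160.

-160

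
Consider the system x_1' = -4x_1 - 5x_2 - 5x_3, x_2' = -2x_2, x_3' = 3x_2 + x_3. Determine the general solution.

Coefficient matrix A = [[-4, -5, -5], [0, -2, 0], [0, 3, 1]].
det(A - λI) = 0 gives eigenvalues λ = 1, -4, -2.
For λ=1: eigenvector (-1,0,1).
For λ=-4: eigenvector (1,0,0).
For λ=-2: eigenvector (0,-1,1).
General solution: C_1e^(t)(-1,0,1) + C_2e^(-4t)(1,0,0) + C_3e^(-2t)(0,-1,1).

x_1(t) = -C_1e^(t) + C_2e^(-4t), x_2(t) = -C_3e^(-2t), x_3(t) = C_1e^(t) + C_3e^(-2t)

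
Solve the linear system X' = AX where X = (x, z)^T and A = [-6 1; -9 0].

Coefficient matrix A = [[-6, 1], [-9, 0]].
Characteristic polynomial det(A - λI) = λ^2 + 6λ + 9 = 0.
Single eigenvalue λ = -3 with algebraic multiplicity 2.
Eigenvector v = (-1,-3); generalized eigenvector w with (A-λI)w=v is (0,-1).
General solution: e^(-3t)[c_1·v + c_2·(t·v + w)].

x(t) = -c_1e^(-3t) - c_2te^(-3t), z(t) = -3c_1e^(-3t) - 3c_2te^(-3t) - c_2e^(-3t)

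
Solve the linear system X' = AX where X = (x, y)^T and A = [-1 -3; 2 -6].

Coefficient matrix A = [[-1, -3], [2, -6]].
Characteristic polynomial det(A - λI) = λ^2 + 7λ + 12 = 0.
Eigenvalues λ = -3, -4.
For λ=-3: (A-λI) row 1 is [2, -3], so an eigenvector is (-3, -2).
For λ=-4: (A-λI) row 1 is [3, -3], so an eigenvector is (1, 1).
General solution: C_1e^(-3t)(-3,-2) + C_2e^(-4t)(1,1).

x(t) = -3C_1e^(-3t) + C_2e^(-4t), y(t) = -2C_1e^(-3t) + C_2e^(-4t)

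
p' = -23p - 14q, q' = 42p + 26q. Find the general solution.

p(t) = -2c_1e^(-2t) - c_2e^(5t), q(t) = 3c_1e^(-2t) + 2c_2e^(5t)

Coefficient matrix A = [[-23, -14], [42, 26]].
Characteristic polynomial det(A - λI) = λ^2 - 3λ - 10 = 0.
Eigenvalues λ = -2, 5.
For λ=-2: (A-λI) row 1 is [-21, -14], so an eigenvector is (-2, 3).
For λ=5: (A-λI) row 1 is [-28, -14], so an eigenvector is (-1, 2).
General solution: c_1e^(-2t)(-2,3) + c_2e^(5t)(-1,2).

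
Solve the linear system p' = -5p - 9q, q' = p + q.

Coefficient matrix A = [[-5, -9], [1, 1]].
Characteristic polynomial det(A - λI) = λ^2 + 4λ + 4 = 0.
Single eigenvalue λ = -2 with algebraic multiplicity 2.
Eigenvector v = (3,-1); generalized eigenvector w with (A-λI)w=v is (-1,0).
General solution: e^(-2t)[K_1·v + K_2·(t·v + w)].

p(t) = 3K_1e^(-2t) + 3K_2te^(-2t) - K_2e^(-2t), q(t) = -K_1e^(-2t) - K_2te^(-2t)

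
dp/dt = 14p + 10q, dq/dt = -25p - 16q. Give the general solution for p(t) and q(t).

p(t) = K_1e^(-t)sin(5t) - K_1e^(-t)cos(5t) - K_2e^(-t)sin(5t) - K_2e^(-t)cos(5t), q(t) = -K_1e^(-t)sin(5t) + 2K_1e^(-t)cos(5t) + 2K_2e^(-t)sin(5t) + K_2e^(-t)cos(5t)

Coefficient matrix A = [[14, 10], [-25, -16]].
Characteristic polynomial det(A - λI) = λ^2 + 2λ + 26 = 0.
Eigenvalues λ = -1 ± 5i (complex conjugate pair).
For λ=-1+5i: an eigenvector is (-1,2) - i(1,-1) = (-1 - i, 2 + i).
A real fundamental pair from Re and Im of e^((-1+5i)t)v: X_1 = e^(-t)(cos(5t)·(-1,2) + sin(5t)·(1,-1)), X_2 = e^(-t)(sin(5t)·(-1,2) - cos(5t)·(1,-1)).
General solution: K_1X_1 + K_2X_2.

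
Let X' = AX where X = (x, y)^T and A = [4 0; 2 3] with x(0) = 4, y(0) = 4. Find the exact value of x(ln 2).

64

A = [[4,0],[2,3]]; eigenvalues λ = 3, 4.
Eigenvectors: (0,-1) for λ=3, (-1,-2) for λ=4.
From the initial condition, c_1 = 4, c_2 = -4.
x(ln 2) = (4)(2^3)(0) + (-4)(2^4)(-1) = 64.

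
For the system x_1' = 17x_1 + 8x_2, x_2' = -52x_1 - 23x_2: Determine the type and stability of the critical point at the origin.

stable spiral

A = [[17,8],[-52,-23]]; det(A-λI) = λ^2 + 6λ + 25.
λ = -3 ± 4i: negative real part.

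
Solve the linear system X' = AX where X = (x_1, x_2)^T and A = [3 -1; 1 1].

x_1(t) = K_1e^(2t) + K_2te^(2t) - K_2e^(2t), x_2(t) = K_1e^(2t) + K_2te^(2t) - 2K_2e^(2t)

Coefficient matrix A = [[3, -1], [1, 1]].
Characteristic polynomial det(A - λI) = λ^2 - 4λ + 4 = 0.
Single eigenvalue λ = 2 with algebraic multiplicity 2.
Eigenvector v = (1,1); generalized eigenvector w with (A-λI)w=v is (-1,-2).
General solution: e^(2t)[K_1·v + K_2·(t·v + w)].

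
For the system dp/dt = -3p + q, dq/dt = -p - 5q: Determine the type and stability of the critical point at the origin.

stable improper node

A = [[-3,1],[-1,-5]]; det(A-λI) = λ^2 + 8λ + 16.
repeated λ = -4 with a single eigenvector.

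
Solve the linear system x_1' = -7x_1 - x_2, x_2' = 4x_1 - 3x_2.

Coefficient matrix A = [[-7, -1], [4, -3]].
Characteristic polynomial det(A - λI) = λ^2 + 10λ + 25 = 0.
Single eigenvalue λ = -5 with algebraic multiplicity 2.
Eigenvector v = (1,-2); generalized eigenvector w with (A-λI)w=v is (1,-3).
General solution: e^(-5t)[K_1·v + K_2·(t·v + w)].

x_1(t) = K_1e^(-5t) + K_2te^(-5t) + K_2e^(-5t), x_2(t) = -2K_1e^(-5t) - 2K_2te^(-5t) - 3K_2e^(-5t)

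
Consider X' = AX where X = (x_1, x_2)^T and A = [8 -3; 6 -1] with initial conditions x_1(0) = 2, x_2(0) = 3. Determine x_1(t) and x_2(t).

x_1(t) = e^(5t) + e^(2t), x_2(t) = e^(5t) + 2e^(2t)

Coefficient matrix A = [[8, -3], [6, -1]].
Characteristic polynomial det(A - λI) = λ^2 - 7λ + 10 = 0.
Eigenvalues λ = 5, 2.
For λ=5: (A-λI) row 1 is [3, -3], so an eigenvector is (1, 1).
For λ=2: (A-λI) row 1 is [6, -3], so an eigenvector is (1, 2).
General solution: c_1e^(5t)(1,1) + c_2e^(2t)(1,2).
Applying x_1(0)=2, x_2(0)=3 gives c_1=1, c_2=1.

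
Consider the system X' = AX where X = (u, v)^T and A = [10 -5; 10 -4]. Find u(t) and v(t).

Coefficient matrix A = [[10, -5], [10, -4]].
Characteristic polynomial det(A - λI) = λ^2 - 6λ + 10 = 0.
Eigenvalues λ = 3 ± i (complex conjugate pair).
For λ=3+i: an eigenvector is (1,1) - i(2,3) = (1 - 2i, 1 - 3i).
A real fundamental pair from Re and Im of e^((3+i)t)v: X_1 = e^(3t)(cos(t)·(1,1) + sin(t)·(2,3)), X_2 = e^(3t)(sin(t)·(1,1) - cos(t)·(2,3)).
General solution: C_1X_1 + C_2X_2.

u(t) = 2C_1e^(3t)sin(t) + C_1e^(3t)cos(t) + C_2e^(3t)sin(t) - 2C_2e^(3t)cos(t), v(t) = 3C_1e^(3t)sin(t) + C_1e^(3t)cos(t) + C_2e^(3t)sin(t) - 3C_2e^(3t)cos(t)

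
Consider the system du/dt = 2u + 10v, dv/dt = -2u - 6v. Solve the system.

Coefficient matrix A = [[2, 10], [-2, -6]].
Characteristic polynomial det(A - λI) = λ^2 + 4λ + 8 = 0.
Eigenvalues λ = -2 ± 2i (complex conjugate pair).
For λ=-2+2i: an eigenvector is (-1,0) - i(-2,1) = (-1 + 2i, 0 - i).
A real fundamental pair from Re and Im of e^((-2+2i)t)v: X_1 = e^(-2t)(cos(2t)·(-1,0) + sin(2t)·(-2,1)), X_2 = e^(-2t)(sin(2t)·(-1,0) - cos(2t)·(-2,1)).
General solution: C_1X_1 + C_2X_2.

u(t) = -2C_1e^(-2t)sin(2t) - C_1e^(-2t)cos(2t) - C_2e^(-2t)sin(2t) + 2C_2e^(-2t)cos(2t), v(t) = C_1e^(-2t)sin(2t) - C_2e^(-2t)cos(2t)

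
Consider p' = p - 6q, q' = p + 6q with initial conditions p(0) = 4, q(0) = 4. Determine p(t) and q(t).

p(t) = -32e^(4t) + 36e^(3t), q(t) = 16e^(4t) - 12e^(3t)

Coefficient matrix A = [[1, -6], [1, 6]].
Characteristic polynomial det(A - λI) = λ^2 - 7λ + 12 = 0.
Eigenvalues λ = 3, 4.
For λ=3: (A-λI) row 1 is [-2, -6], so an eigenvector is (-3, 1).
For λ=4: (A-λI) row 1 is [-3, -6], so an eigenvector is (2, -1).
General solution: K_1e^(3t)(-3,1) + K_2e^(4t)(2,-1).
Applying p(0)=4, q(0)=4 gives K_1=-12, K_2=-16.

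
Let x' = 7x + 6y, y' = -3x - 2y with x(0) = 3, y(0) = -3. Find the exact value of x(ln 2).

A = [[7,6],[-3,-2]]; eigenvalues λ = 1, 4.
Eigenvectors: (-1,1) for λ=1, (2,-1) for λ=4.
From the initial condition, c_1 = -3, c_2 = 0.
x(ln 2) = (-3)(2^1)(-1) + (0)(2^4)(2) = 6.

6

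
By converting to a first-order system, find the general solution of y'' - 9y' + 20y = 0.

Let x_1 = y, x_2 = y'. Then x_1' = x_2 and x_2' = -20x_1 + 9x_2.
A = [[0,1],[-20,9]]; det(A-λI) = λ^2 - 9λ + 20.
Eigenvalues λ = 4, 5 with eigenvectors (1,4), (1,5).

y(t) = c_1e^(4t) + c_2e^(5t)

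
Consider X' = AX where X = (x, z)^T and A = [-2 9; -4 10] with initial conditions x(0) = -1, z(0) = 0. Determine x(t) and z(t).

Coefficient matrix A = [[-2, 9], [-4, 10]].
Characteristic polynomial det(A - λI) = λ^2 - 8λ + 16 = 0.
Single eigenvalue λ = 4 with algebraic multiplicity 2.
Eigenvector v = (3,2); generalized eigenvector w with (A-λI)w=v is (-2,-1).
General solution: e^(4t)[c_1·v + c_2·(t·v + w)].
Applying x(0)=-1, z(0)=0 gives c_1=1, c_2=2.

x(t) = 6te^(4t) - e^(4t), z(t) = 4te^(4t)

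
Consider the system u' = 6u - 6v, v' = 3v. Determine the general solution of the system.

u(t) = -2C_1e^(3t) - C_2e^(6t), v(t) = -C_1e^(3t)

Coefficient matrix A = [[6, -6], [0, 3]].
Characteristic polynomial det(A - λI) = λ^2 - 9λ + 18 = 0.
Eigenvalues λ = 3, 6.
For λ=3: (A-λI) row 1 is [3, -6], so an eigenvector is (-2, -1).
For λ=6: (A-λI) row 1 is [0, -6], so an eigenvector is (-1, 0).
General solution: C_1e^(3t)(-2,-1) + C_2e^(6t)(-1,0).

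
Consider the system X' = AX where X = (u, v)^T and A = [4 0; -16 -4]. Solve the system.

u(t) = c_2e^(4t), v(t) = -c_1e^(-4t) - 2c_2e^(4t)

Coefficient matrix A = [[4, 0], [-16, -4]].
Characteristic polynomial det(A - λI) = λ^2 - 16 = 0.
Eigenvalues λ = -4, 4.
For λ=-4: (A-λI) row 1 is [8, 0], so an eigenvector is (0, -1).
For λ=4: (A-λI) row 2 is [-16, -8], so an eigenvector is (1, -2).
General solution: c_1e^(-4t)(0,-1) + c_2e^(4t)(1,-2).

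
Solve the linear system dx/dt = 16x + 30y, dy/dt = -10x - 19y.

Coefficient matrix A = [[16, 30], [-10, -19]].
Characteristic polynomial det(A - λI) = λ^2 + 3λ - 4 = 0.
Eigenvalues λ = -4, 1.
For λ=-4: (A-λI) row 1 is [20, 30], so an eigenvector is (3, -2).
For λ=1: (A-λI) row 1 is [15, 30], so an eigenvector is (2, -1).
General solution: C_1e^(-4t)(3,-2) + C_2e^(t)(2,-1).

x(t) = 3C_1e^(-4t) + 2C_2e^(t), y(t) = -2C_1e^(-4t) - C_2e^(t)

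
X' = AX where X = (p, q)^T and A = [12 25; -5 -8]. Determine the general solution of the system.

p(t) = -2C_1e^(2t)sin(5t) - C_1e^(2t)cos(5t) - C_2e^(2t)sin(5t) + 2C_2e^(2t)cos(5t), q(t) = C_1e^(2t)sin(5t) - C_2e^(2t)cos(5t)

Coefficient matrix A = [[12, 25], [-5, -8]].
Characteristic polynomial det(A - λI) = λ^2 - 4λ + 29 = 0.
Eigenvalues λ = 2 ± 5i (complex conjugate pair).
For λ=2+5i: an eigenvector is (-1,0) - i(-2,1) = (-1 + 2i, 0 - i).
A real fundamental pair from Re and Im of e^((2+5i)t)v: X_1 = e^(2t)(cos(5t)·(-1,0) + sin(5t)·(-2,1)), X_2 = e^(2t)(sin(5t)·(-1,0) - cos(5t)·(-2,1)).
General solution: C_1X_1 + C_2X_2.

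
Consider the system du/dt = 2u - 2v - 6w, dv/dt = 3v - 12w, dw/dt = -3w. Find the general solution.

u(t) = C_1e^(2t) - 2C_2e^(3t) + 2C_3e^(-3t), v(t) = C_2e^(3t) + 2C_3e^(-3t), w(t) = C_3e^(-3t)

Coefficient matrix A = [[2, -2, -6], [0, 3, -12], [0, 0, -3]].
det(A - λI) = 0 gives eigenvalues λ = 2, 3, -3.
For λ=2: eigenvector (1,0,0).
For λ=3: eigenvector (-2,1,0).
For λ=-3: eigenvector (2,2,1).
General solution: C_1e^(2t)(1,0,0) + C_2e^(3t)(-2,1,0) + C_3e^(-3t)(2,2,1).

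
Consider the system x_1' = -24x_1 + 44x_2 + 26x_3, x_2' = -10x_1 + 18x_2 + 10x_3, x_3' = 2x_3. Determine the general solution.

x_1(t) = 11c_1e^(-4t) + 2c_2e^(-2t) + c_3e^(2t), x_2(t) = 5c_1e^(-4t) + c_2e^(-2t), x_3(t) = c_3e^(2t)

Coefficient matrix A = [[-24, 44, 26], [-10, 18, 10], [0, 0, 2]].
det(A - λI) = 0 gives eigenvalues λ = -4, -2, 2.
For λ=-4: eigenvector (11,5,0).
For λ=-2: eigenvector (2,1,0).
For λ=2: eigenvector (1,0,1).
General solution: c_1e^(-4t)(11,5,0) + c_2e^(-2t)(2,1,0) + c_3e^(2t)(1,0,1).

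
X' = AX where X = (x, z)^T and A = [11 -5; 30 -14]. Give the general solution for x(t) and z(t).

x(t) = C_1e^(t) - C_2e^(-4t), z(t) = 2C_1e^(t) - 3C_2e^(-4t)

Coefficient matrix A = [[11, -5], [30, -14]].
Characteristic polynomial det(A - λI) = λ^2 + 3λ - 4 = 0.
Eigenvalues λ = 1, -4.
For λ=1: (A-λI) row 1 is [10, -5], so an eigenvector is (1, 2).
For λ=-4: (A-λI) row 1 is [15, -5], so an eigenvector is (-1, -3).
General solution: C_1e^(t)(1,2) + C_2e^(-4t)(-1,-3).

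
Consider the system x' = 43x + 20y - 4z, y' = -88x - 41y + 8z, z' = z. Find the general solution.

Coefficient matrix A = [[43, 20, -4], [-88, -41, 8], [0, 0, 1]].
det(A - λI) = 0 gives eigenvalues λ = 3, -1, 1.
For λ=3: eigenvector (1,-2,0).
For λ=-1: eigenvector (-5,11,0).
For λ=1: eigenvector (2,-4,1).
General solution: K_1e^(3t)(1,-2,0) + K_2e^(-t)(-5,11,0) + K_3e^(t)(2,-4,1).

x(t) = K_1e^(3t) - 5K_2e^(-t) + 2K_3e^(t), y(t) = -2K_1e^(3t) + 11K_2e^(-t) - 4K_3e^(t), z(t) = K_3e^(t)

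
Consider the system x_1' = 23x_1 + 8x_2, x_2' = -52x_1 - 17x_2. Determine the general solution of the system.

Coefficient matrix A = [[23, 8], [-52, -17]].
Characteristic polynomial det(A - λI) = λ^2 - 6λ + 25 = 0.
Eigenvalues λ = 3 ± 4i (complex conjugate pair).
For λ=3+4i: an eigenvector is (1,-3) - i(-1,2) = (1 + i, -3 - 2i).
A real fundamental pair from Re and Im of e^((3+4i)t)v: X_1 = e^(3t)(cos(4t)·(1,-3) + sin(4t)·(-1,2)), X_2 = e^(3t)(sin(4t)·(1,-3) - cos(4t)·(-1,2)).
General solution: c_1X_1 + c_2X_2.

x_1(t) = -c_1e^(3t)sin(4t) + c_1e^(3t)cos(4t) + c_2e^(3t)sin(4t) + c_2e^(3t)cos(4t), x_2(t) = 2c_1e^(3t)sin(4t) - 3c_1e^(3t)cos(4t) - 3c_2e^(3t)sin(4t) - 2c_2e^(3t)cos(4t)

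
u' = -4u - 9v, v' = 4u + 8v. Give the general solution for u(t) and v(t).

u(t) = -3c_1e^(2t) - 3c_2te^(2t) - c_2e^(2t), v(t) = 2c_1e^(2t) + 2c_2te^(2t) + c_2e^(2t)

Coefficient matrix A = [[-4, -9], [4, 8]].
Characteristic polynomial det(A - λI) = λ^2 - 4λ + 4 = 0.
Single eigenvalue λ = 2 with algebraic multiplicity 2.
Eigenvector v = (-3,2); generalized eigenvector w with (A-λI)w=v is (-1,1).
General solution: e^(2t)[c_1·v + c_2·(t·v + w)].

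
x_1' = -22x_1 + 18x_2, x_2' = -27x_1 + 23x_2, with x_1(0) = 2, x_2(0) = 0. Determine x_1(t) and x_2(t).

Coefficient matrix A = [[-22, 18], [-27, 23]].
Characteristic polynomial det(A - λI) = λ^2 - λ - 20 = 0.
Eigenvalues λ = -4, 5.
For λ=-4: (A-λI) row 1 is [-18, 18], so an eigenvector is (-1, -1).
For λ=5: (A-λI) row 1 is [-27, 18], so an eigenvector is (2, 3).
General solution: C_1e^(-4t)(-1,-1) + C_2e^(5t)(2,3).
Applying x_1(0)=2, x_2(0)=0 gives C_1=-6, C_2=-2.

x_1(t) = -4e^(5t) + 6e^(-4t), x_2(t) = -6e^(5t) + 6e^(-4t)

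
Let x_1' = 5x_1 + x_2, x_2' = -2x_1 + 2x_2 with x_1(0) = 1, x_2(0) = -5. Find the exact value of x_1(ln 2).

-16

A = [[5,1],[-2,2]]; eigenvalues λ = 4, 3.
Eigenvectors: (1,-1) for λ=4, (-1,2) for λ=3.
From the initial condition, c_1 = -3, c_2 = -4.
x_1(ln 2) = (-3)(2^4)(1) + (-4)(2^3)(-1) = -16.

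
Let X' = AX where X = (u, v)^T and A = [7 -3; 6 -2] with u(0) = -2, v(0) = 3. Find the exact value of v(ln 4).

-1752

A = [[7,-3],[6,-2]]; eigenvalues λ = 1, 4.
Eigenvectors: (1,2) for λ=1, (1,1) for λ=4.
From the initial condition, c_1 = 5, c_2 = -7.
v(ln 4) = (5)(4^1)(2) + (-7)(4^4)(1) = -1752.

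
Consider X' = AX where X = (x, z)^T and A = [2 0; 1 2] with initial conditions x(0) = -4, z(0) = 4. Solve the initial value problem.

Coefficient matrix A = [[2, 0], [1, 2]].
Characteristic polynomial det(A - λI) = λ^2 - 4λ + 4 = 0.
Single eigenvalue λ = 2 with algebraic multiplicity 2.
Eigenvector v = (0,-1); generalized eigenvector w with (A-λI)w=v is (-1,-3).
General solution: e^(2t)[K_1·v + K_2·(t·v + w)].
Applying x(0)=-4, z(0)=4 gives K_1=-16, K_2=4.

x(t) = -4e^(2t), z(t) = -4te^(2t) + 4e^(2t)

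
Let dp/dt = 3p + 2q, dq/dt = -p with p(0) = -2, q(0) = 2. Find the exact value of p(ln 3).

A = [[3,2],[-1,0]]; eigenvalues λ = 2, 1.
Eigenvectors: (-2,1) for λ=2, (1,-1) for λ=1.
From the initial condition, c_1 = 0, c_2 = -2.
p(ln 3) = (0)(3^2)(-2) + (-2)(3^1)(1) = -6.

-6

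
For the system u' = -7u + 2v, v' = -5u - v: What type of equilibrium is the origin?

stable spiral

A = [[-7,2],[-5,-1]]; det(A-λI) = λ^2 + 8λ + 17.
λ = -4 ± i: negative real part.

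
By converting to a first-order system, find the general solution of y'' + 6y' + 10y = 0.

y(t) = C_1e^(-3t)cos(t) + C_2e^(-3t)sin(t)

Let x_1 = y, x_2 = y'. Then x_1' = x_2 and x_2' = -10x_1 - 6x_2.
A = [[0,1],[-10,-6]]; det(A-λI) = λ^2 + 6λ + 10.
Eigenvalues λ = -3 ± i.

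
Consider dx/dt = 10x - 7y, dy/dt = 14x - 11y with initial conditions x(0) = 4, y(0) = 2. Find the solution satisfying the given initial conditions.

x(t) = 6e^(3t) - 2e^(-4t), y(t) = 6e^(3t) - 4e^(-4t)

Coefficient matrix A = [[10, -7], [14, -11]].
Characteristic polynomial det(A - λI) = λ^2 + λ - 12 = 0.
Eigenvalues λ = 3, -4.
For λ=3: (A-λI) row 1 is [7, -7], so an eigenvector is (-1, -1).
For λ=-4: (A-λI) row 1 is [14, -7], so an eigenvector is (-1, -2).
General solution: c_1e^(3t)(-1,-1) + c_2e^(-4t)(-1,-2).
Applying x(0)=4, y(0)=2 gives c_1=-6, c_2=2.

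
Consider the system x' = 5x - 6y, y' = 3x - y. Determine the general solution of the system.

Coefficient matrix A = [[5, -6], [3, -1]].
Characteristic polynomial det(A - λI) = λ^2 - 4λ + 13 = 0.
Eigenvalues λ = 2 ± 3i (complex conjugate pair).
For λ=2+3i: an eigenvector is (1,1) - i(-1,0) = (1 + i, 1).
A real fundamental pair from Re and Im of e^((2+3i)t)v: X_1 = e^(2t)(cos(3t)·(1,1) + sin(3t)·(-1,0)), X_2 = e^(2t)(sin(3t)·(1,1) - cos(3t)·(-1,0)).
General solution: K_1X_1 + K_2X_2.

x(t) = -K_1e^(2t)sin(3t) + K_1e^(2t)cos(3t) + K_2e^(2t)sin(3t) + K_2e^(2t)cos(3t), y(t) = K_1e^(2t)cos(3t) + K_2e^(2t)sin(3t)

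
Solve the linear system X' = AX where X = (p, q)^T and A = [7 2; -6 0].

Coefficient matrix A = [[7, 2], [-6, 0]].
Characteristic polynomial det(A - λI) = λ^2 - 7λ + 12 = 0.
Eigenvalues λ = 3, 4.
For λ=3: (A-λI) row 1 is [4, 2], so an eigenvector is (1, -2).
For λ=4: (A-λI) row 1 is [3, 2], so an eigenvector is (2, -3).
General solution: C_1e^(3t)(1,-2) + C_2e^(4t)(2,-3).

p(t) = C_1e^(3t) + 2C_2e^(4t), q(t) = -2C_1e^(3t) - 3C_2e^(4t)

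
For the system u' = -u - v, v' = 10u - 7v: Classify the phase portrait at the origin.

A = [[-1,-1],[10,-7]]; det(A-λI) = λ^2 + 8λ + 17.
λ = -4 ± i: negative real part.

stable spiral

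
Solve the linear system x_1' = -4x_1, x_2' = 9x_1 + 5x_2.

x_1(t) = -C_2e^(-4t), x_2(t) = C_1e^(5t) + C_2e^(-4t)

Coefficient matrix A = [[-4, 0], [9, 5]].
Characteristic polynomial det(A - λI) = λ^2 - λ - 20 = 0.
Eigenvalues λ = 5, -4.
For λ=5: (A-λI) row 1 is [-9, 0], so an eigenvector is (0, 1).
For λ=-4: (A-λI) row 2 is [9, 9], so an eigenvector is (-1, 1).
General solution: C_1e^(5t)(0,1) + C_2e^(-4t)(-1,1).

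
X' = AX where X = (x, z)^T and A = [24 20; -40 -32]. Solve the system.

Coefficient matrix A = [[24, 20], [-40, -32]].
Characteristic polynomial det(A - λI) = λ^2 + 8λ + 32 = 0.
Eigenvalues λ = -4 ± 4i (complex conjugate pair).
For λ=-4+4i: an eigenvector is (2,-3) - i(-1,1) = (2 + i, -3 - i).
A real fundamental pair from Re and Im of e^((-4+4i)t)v: X_1 = e^(-4t)(cos(4t)·(2,-3) + sin(4t)·(-1,1)), X_2 = e^(-4t)(sin(4t)·(2,-3) - cos(4t)·(-1,1)).
General solution: K_1X_1 + K_2X_2.

x(t) = -K_1e^(-4t)sin(4t) + 2K_1e^(-4t)cos(4t) + 2K_2e^(-4t)sin(4t) + K_2e^(-4t)cos(4t), z(t) = K_1e^(-4t)sin(4t) - 3K_1e^(-4t)cos(4t) - 3K_2e^(-4t)sin(4t) - K_2e^(-4t)cos(4t)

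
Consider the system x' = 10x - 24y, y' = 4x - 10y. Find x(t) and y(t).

Coefficient matrix A = [[10, -24], [4, -10]].
Characteristic polynomial det(A - λI) = λ^2 - 4 = 0.
Eigenvalues λ = -2, 2.
For λ=-2: (A-λI) row 1 is [12, -24], so an eigenvector is (-2, -1).
For λ=2: (A-λI) row 1 is [8, -24], so an eigenvector is (-3, -1).
General solution: K_1e^(-2t)(-2,-1) + K_2e^(2t)(-3,-1).

x(t) = -2K_1e^(-2t) - 3K_2e^(2t), y(t) = -K_1e^(-2t) - K_2e^(2t)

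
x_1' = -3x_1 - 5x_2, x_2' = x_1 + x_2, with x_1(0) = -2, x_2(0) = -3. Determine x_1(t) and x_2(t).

Coefficient matrix A = [[-3, -5], [1, 1]].
Characteristic polynomial det(A - λI) = λ^2 + 2λ + 2 = 0.
Eigenvalues λ = -1 ± i (complex conjugate pair).
For λ=-1+i: an eigenvector is (-1,0) - i(2,-1) = (-1 - 2i, 0 + i).
A real fundamental pair from Re and Im of e^((-1+i)t)v: X_1 = e^(-t)(cos(t)·(-1,0) + sin(t)·(2,-1)), X_2 = e^(-t)(sin(t)·(-1,0) - cos(t)·(2,-1)).
General solution: K_1X_1 + K_2X_2.
Applying x_1(0)=-2, x_2(0)=-3 gives K_1=8, K_2=-3.

x_1(t) = 19e^(-t)sin(t) - 2e^(-t)cos(t), x_2(t) = -8e^(-t)sin(t) - 3e^(-t)cos(t)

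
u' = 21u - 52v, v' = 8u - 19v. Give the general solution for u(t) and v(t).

Coefficient matrix A = [[21, -52], [8, -19]].
Characteristic polynomial det(A - λI) = λ^2 - 2λ + 17 = 0.
Eigenvalues λ = 1 ± 4i (complex conjugate pair).
For λ=1+4i: an eigenvector is (-2,-1) - i(3,1) = (-2 - 3i, -1 - i).
A real fundamental pair from Re and Im of e^((1+4i)t)v: X_1 = e^(t)(cos(4t)·(-2,-1) + sin(4t)·(3,1)), X_2 = e^(t)(sin(4t)·(-2,-1) - cos(4t)·(3,1)).
General solution: C_1X_1 + C_2X_2.

u(t) = 3C_1e^(t)sin(4t) - 2C_1e^(t)cos(4t) - 2C_2e^(t)sin(4t) - 3C_2e^(t)cos(4t), v(t) = C_1e^(t)sin(4t) - C_1e^(t)cos(4t) - C_2e^(t)sin(4t) - C_2e^(t)cos(4t)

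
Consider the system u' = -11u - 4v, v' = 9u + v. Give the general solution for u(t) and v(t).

u(t) = 2K_1e^(-5t) + 2K_2te^(-5t) - K_2e^(-5t), v(t) = -3K_1e^(-5t) - 3K_2te^(-5t) + K_2e^(-5t)

Coefficient matrix A = [[-11, -4], [9, 1]].
Characteristic polynomial det(A - λI) = λ^2 + 10λ + 25 = 0.
Single eigenvalue λ = -5 with algebraic multiplicity 2.
Eigenvector v = (2,-3); generalized eigenvector w with (A-λI)w=v is (-1,1).
General solution: e^(-5t)[K_1·v + K_2·(t·v + w)].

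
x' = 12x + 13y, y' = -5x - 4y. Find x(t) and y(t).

x(t) = 3C_1e^(4t)sin(t) + 2C_1e^(4t)cos(t) + 2C_2e^(4t)sin(t) - 3C_2e^(4t)cos(t), y(t) = -2C_1e^(4t)sin(t) - C_1e^(4t)cos(t) - C_2e^(4t)sin(t) + 2C_2e^(4t)cos(t)

Coefficient matrix A = [[12, 13], [-5, -4]].
Characteristic polynomial det(A - λI) = λ^2 - 8λ + 17 = 0.
Eigenvalues λ = 4 ± i (complex conjugate pair).
For λ=4+i: an eigenvector is (2,-1) - i(3,-2) = (2 - 3i, -1 + 2i).
A real fundamental pair from Re and Im of e^((4+i)t)v: X_1 = e^(4t)(cos(t)·(2,-1) + sin(t)·(3,-2)), X_2 = e^(4t)(sin(t)·(2,-1) - cos(t)·(3,-2)).
General solution: C_1X_1 + C_2X_2.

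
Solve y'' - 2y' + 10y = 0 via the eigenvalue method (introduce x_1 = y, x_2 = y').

Let x_1 = y, x_2 = y'. Then x_1' = x_2 and x_2' = -10x_1 + 2x_2.
A = [[0,1],[-10,2]]; det(A-λI) = λ^2 - 2λ + 10.
Eigenvalues λ = 1 ± 3i.

y(t) = C_1e^(t)cos(3t) + C_2e^(t)sin(3t)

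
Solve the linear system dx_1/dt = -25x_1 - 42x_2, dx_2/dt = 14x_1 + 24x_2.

x_1(t) = -3C_1e^(3t) + 2C_2e^(-4t), x_2(t) = 2C_1e^(3t) - C_2e^(-4t)

Coefficient matrix A = [[-25, -42], [14, 24]].
Characteristic polynomial det(A - λI) = λ^2 + λ - 12 = 0.
Eigenvalues λ = 3, -4.
For λ=3: (A-λI) row 1 is [-28, -42], so an eigenvector is (-3, 2).
For λ=-4: (A-λI) row 1 is [-21, -42], so an eigenvector is (2, -1).
General solution: C_1e^(3t)(-3,2) + C_2e^(-4t)(2,-1).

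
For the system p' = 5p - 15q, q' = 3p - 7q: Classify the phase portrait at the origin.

A = [[5,-15],[3,-7]]; det(A-λI) = λ^2 + 2λ + 10.
λ = -1 ± 3i: negative real part.

stable spiral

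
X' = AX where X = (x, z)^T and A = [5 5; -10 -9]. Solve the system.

Coefficient matrix A = [[5, 5], [-10, -9]].
Characteristic polynomial det(A - λI) = λ^2 + 4λ + 5 = 0.
Eigenvalues λ = -2 ± i (complex conjugate pair).
For λ=-2+i: an eigenvector is (2,-3) - i(-1,1) = (2 + i, -3 - i).
A real fundamental pair from Re and Im of e^((-2+i)t)v: X_1 = e^(-2t)(cos(t)·(2,-3) + sin(t)·(-1,1)), X_2 = e^(-2t)(sin(t)·(2,-3) - cos(t)·(-1,1)).
General solution: C_1X_1 + C_2X_2.

x(t) = -C_1e^(-2t)sin(t) + 2C_1e^(-2t)cos(t) + 2C_2e^(-2t)sin(t) + C_2e^(-2t)cos(t), z(t) = C_1e^(-2t)sin(t) - 3C_1e^(-2t)cos(t) - 3C_2e^(-2t)sin(t) - C_2e^(-2t)cos(t)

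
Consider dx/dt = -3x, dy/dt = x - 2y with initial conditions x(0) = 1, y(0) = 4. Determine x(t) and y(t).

x(t) = e^(-3t), y(t) = 5e^(-2t) - e^(-3t)

Coefficient matrix A = [[-3, 0], [1, -2]].
Characteristic polynomial det(A - λI) = λ^2 + 5λ + 6 = 0.
Eigenvalues λ = -2, -3.
For λ=-2: (A-λI) row 1 is [-1, 0], so an eigenvector is (0, -1).
For λ=-3: (A-λI) row 2 is [1, 1], so an eigenvector is (1, -1).
General solution: C_1e^(-2t)(0,-1) + C_2e^(-3t)(1,-1).
Applying x(0)=1, y(0)=4 gives C_1=-5, C_2=1.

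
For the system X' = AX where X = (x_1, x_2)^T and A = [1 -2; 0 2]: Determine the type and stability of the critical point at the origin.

A = [[1,-2],[0,2]]; det(A-λI) = λ^2 - 3λ + 2.
λ = 1, 2: both positive.

unstable node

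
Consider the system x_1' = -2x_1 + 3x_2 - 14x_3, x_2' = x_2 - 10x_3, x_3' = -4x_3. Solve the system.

Coefficient matrix A = [[-2, 3, -14], [0, 1, -10], [0, 0, -4]].
det(A - λI) = 0 gives eigenvalues λ = 1, -2, -4.
For λ=1: eigenvector (1,1,0).
For λ=-2: eigenvector (1,0,0).
For λ=-4: eigenvector (4,2,1).
General solution: c_1e^(t)(1,1,0) + c_2e^(-2t)(1,0,0) + c_3e^(-4t)(4,2,1).

x_1(t) = c_1e^(t) + c_2e^(-2t) + 4c_3e^(-4t), x_2(t) = c_1e^(t) + 2c_3e^(-4t), x_3(t) = c_3e^(-4t)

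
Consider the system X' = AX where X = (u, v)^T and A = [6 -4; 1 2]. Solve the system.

Coefficient matrix A = [[6, -4], [1, 2]].
Characteristic polynomial det(A - λI) = λ^2 - 8λ + 16 = 0.
Single eigenvalue λ = 4 with algebraic multiplicity 2.
Eigenvector v = (-2,-1); generalized eigenvector w with (A-λI)w=v is (-3,-1).
General solution: e^(4t)[C_1·v + C_2·(t·v + w)].

u(t) = -2C_1e^(4t) - 2C_2te^(4t) - 3C_2e^(4t), v(t) = -C_1e^(4t) - C_2te^(4t) - C_2e^(4t)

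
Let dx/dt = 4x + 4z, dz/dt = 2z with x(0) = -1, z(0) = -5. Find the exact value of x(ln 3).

-801

A = [[4,4],[0,2]]; eigenvalues λ = 4, 2.
Eigenvectors: (-1,0) for λ=4, (-2,1) for λ=2.
From the initial condition, c_1 = 11, c_2 = -5.
x(ln 3) = (11)(3^4)(-1) + (-5)(3^2)(-2) = -801.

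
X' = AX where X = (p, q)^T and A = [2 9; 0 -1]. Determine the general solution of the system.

Coefficient matrix A = [[2, 9], [0, -1]].
Characteristic polynomial det(A - λI) = λ^2 - λ - 2 = 0.
Eigenvalues λ = -1, 2.
For λ=-1: (A-λI) row 1 is [3, 9], so an eigenvector is (-3, 1).
For λ=2: (A-λI) row 1 is [0, 9], so an eigenvector is (1, 0).
General solution: c_1e^(-t)(-3,1) + c_2e^(2t)(1,0).

p(t) = -3c_1e^(-t) + c_2e^(2t), q(t) = c_1e^(-t)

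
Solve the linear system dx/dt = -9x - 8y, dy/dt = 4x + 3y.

Coefficient matrix A = [[-9, -8], [4, 3]].
Characteristic polynomial det(A - λI) = λ^2 + 6λ + 5 = 0.
Eigenvalues λ = -1, -5.
For λ=-1: (A-λI) row 1 is [-8, -8], so an eigenvector is (-1, 1).
For λ=-5: (A-λI) row 1 is [-4, -8], so an eigenvector is (2, -1).
General solution: C_1e^(-t)(-1,1) + C_2e^(-5t)(2,-1).

x(t) = -C_1e^(-t) + 2C_2e^(-5t), y(t) = C_1e^(-t) - C_2e^(-5t)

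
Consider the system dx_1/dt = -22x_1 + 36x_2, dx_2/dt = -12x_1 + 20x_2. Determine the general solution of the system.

x_1(t) = 2C_1e^(-4t) - 3C_2e^(2t), x_2(t) = C_1e^(-4t) - 2C_2e^(2t)

Coefficient matrix A = [[-22, 36], [-12, 20]].
Characteristic polynomial det(A - λI) = λ^2 + 2λ - 8 = 0.
Eigenvalues λ = -4, 2.
For λ=-4: (A-λI) row 1 is [-18, 36], so an eigenvector is (2, 1).
For λ=2: (A-λI) row 1 is [-24, 36], so an eigenvector is (-3, -2).
General solution: C_1e^(-4t)(2,1) + C_2e^(2t)(-3,-2).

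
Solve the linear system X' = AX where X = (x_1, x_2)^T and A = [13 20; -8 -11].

x_1(t) = -2K_1e^(t)sin(4t) + K_1e^(t)cos(4t) + K_2e^(t)sin(4t) + 2K_2e^(t)cos(4t), x_2(t) = K_1e^(t)sin(4t) - K_1e^(t)cos(4t) - K_2e^(t)sin(4t) - K_2e^(t)cos(4t)

Coefficient matrix A = [[13, 20], [-8, -11]].
Characteristic polynomial det(A - λI) = λ^2 - 2λ + 17 = 0.
Eigenvalues λ = 1 ± 4i (complex conjugate pair).
For λ=1+4i: an eigenvector is (1,-1) - i(-2,1) = (1 + 2i, -1 - i).
A real fundamental pair from Re and Im of e^((1+4i)t)v: X_1 = e^(t)(cos(4t)·(1,-1) + sin(4t)·(-2,1)), X_2 = e^(t)(sin(4t)·(1,-1) - cos(4t)·(-2,1)).
General solution: K_1X_1 + K_2X_2.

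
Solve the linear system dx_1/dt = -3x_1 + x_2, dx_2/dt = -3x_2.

x_1(t) = c_1e^(-3t) + c_2te^(-3t) + 2c_2e^(-3t), x_2(t) = c_2e^(-3t)

Coefficient matrix A = [[-3, 1], [0, -3]].
Characteristic polynomial det(A - λI) = λ^2 + 6λ + 9 = 0.
Single eigenvalue λ = -3 with algebraic multiplicity 2.
Eigenvector v = (1,0); generalized eigenvector w with (A-λI)w=v is (2,1).
General solution: e^(-3t)[c_1·v + c_2·(t·v + w)].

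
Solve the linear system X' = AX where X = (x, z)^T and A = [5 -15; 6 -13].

Coefficient matrix A = [[5, -15], [6, -13]].
Characteristic polynomial det(A - λI) = λ^2 + 8λ + 25 = 0.
Eigenvalues λ = -4 ± 3i (complex conjugate pair).
For λ=-4+3i: an eigenvector is (-2,-1) - i(-1,-1) = (-2 + i, -1 + i).
A real fundamental pair from Re and Im of e^((-4+3i)t)v: X_1 = e^(-4t)(cos(3t)·(-2,-1) + sin(3t)·(-1,-1)), X_2 = e^(-4t)(sin(3t)·(-2,-1) - cos(3t)·(-1,-1)).
General solution: C_1X_1 + C_2X_2.

x(t) = -C_1e^(-4t)sin(3t) - 2C_1e^(-4t)cos(3t) - 2C_2e^(-4t)sin(3t) + C_2e^(-4t)cos(3t), z(t) = -C_1e^(-4t)sin(3t) - C_1e^(-4t)cos(3t) - C_2e^(-4t)sin(3t) + C_2e^(-4t)cos(3t)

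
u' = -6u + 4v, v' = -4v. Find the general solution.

Coefficient matrix A = [[-6, 4], [0, -4]].
Characteristic polynomial det(A - λI) = λ^2 + 10λ + 24 = 0.
Eigenvalues λ = -6, -4.
For λ=-6: (A-λI) row 1 is [0, 4], so an eigenvector is (-1, 0).
For λ=-4: (A-λI) row 1 is [-2, 4], so an eigenvector is (2, 1).
General solution: C_1e^(-6t)(-1,0) + C_2e^(-4t)(2,1).

u(t) = -C_1e^(-6t) + 2C_2e^(-4t), v(t) = C_2e^(-4t)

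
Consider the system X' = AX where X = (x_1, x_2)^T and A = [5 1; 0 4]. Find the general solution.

x_1(t) = c_1e^(5t) + c_2e^(4t), x_2(t) = -c_2e^(4t)

Coefficient matrix A = [[5, 1], [0, 4]].
Characteristic polynomial det(A - λI) = λ^2 - 9λ + 20 = 0.
Eigenvalues λ = 5, 4.
For λ=5: (A-λI) row 1 is [0, 1], so an eigenvector is (1, 0).
For λ=4: (A-λI) row 1 is [1, 1], so an eigenvector is (1, -1).
General solution: c_1e^(5t)(1,0) + c_2e^(4t)(1,-1).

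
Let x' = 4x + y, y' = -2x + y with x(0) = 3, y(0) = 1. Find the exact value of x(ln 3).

A = [[4,1],[-2,1]]; eigenvalues λ = 3, 2.
Eigenvectors: (-1,1) for λ=3, (1,-2) for λ=2.
From the initial condition, c_1 = -7, c_2 = -4.
x(ln 3) = (-7)(3^3)(-1) + (-4)(3^2)(1) = 153.

153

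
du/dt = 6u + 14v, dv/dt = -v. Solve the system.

u(t) = 2c_1e^(-t) + c_2e^(6t), v(t) = -c_1e^(-t)

Coefficient matrix A = [[6, 14], [0, -1]].
Characteristic polynomial det(A - λI) = λ^2 - 5λ - 6 = 0.
Eigenvalues λ = -1, 6.
For λ=-1: (A-λI) row 1 is [7, 14], so an eigenvector is (2, -1).
For λ=6: (A-λI) row 1 is [0, 14], so an eigenvector is (1, 0).
General solution: c_1e^(-t)(2,-1) + c_2e^(6t)(1,0).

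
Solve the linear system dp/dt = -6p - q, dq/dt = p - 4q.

p(t) = K_1e^(-5t) + K_2te^(-5t) - 2K_2e^(-5t), q(t) = -K_1e^(-5t) - K_2te^(-5t) + K_2e^(-5t)

Coefficient matrix A = [[-6, -1], [1, -4]].
Characteristic polynomial det(A - λI) = λ^2 + 10λ + 25 = 0.
Single eigenvalue λ = -5 with algebraic multiplicity 2.
Eigenvector v = (1,-1); generalized eigenvector w with (A-λI)w=v is (-2,1).
General solution: e^(-5t)[K_1·v + K_2·(t·v + w)].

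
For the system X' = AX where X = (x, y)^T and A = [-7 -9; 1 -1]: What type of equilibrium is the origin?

stable improper node

A = [[-7,-9],[1,-1]]; det(A-λI) = λ^2 + 8λ + 16.
repeated λ = -4 with a single eigenvector.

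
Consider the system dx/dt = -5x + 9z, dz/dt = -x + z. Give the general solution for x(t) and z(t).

Coefficient matrix A = [[-5, 9], [-1, 1]].
Characteristic polynomial det(A - λI) = λ^2 + 4λ + 4 = 0.
Single eigenvalue λ = -2 with algebraic multiplicity 2.
Eigenvector v = (3,1); generalized eigenvector w with (A-λI)w=v is (-1,0).
General solution: e^(-2t)[C_1·v + C_2·(t·v + w)].

x(t) = 3C_1e^(-2t) + 3C_2te^(-2t) - C_2e^(-2t), z(t) = C_1e^(-2t) + C_2te^(-2t)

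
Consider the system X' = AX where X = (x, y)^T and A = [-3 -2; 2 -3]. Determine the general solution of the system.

Coefficient matrix A = [[-3, -2], [2, -3]].
Characteristic polynomial det(A - λI) = λ^2 + 6λ + 13 = 0.
Eigenvalues λ = -3 ± 2i (complex conjugate pair).
For λ=-3+2i: an eigenvector is (0,-1) - i(1,0) = (0 - i, -1).
A real fundamental pair from Re and Im of e^((-3+2i)t)v: X_1 = e^(-3t)(cos(2t)·(0,-1) + sin(2t)·(1,0)), X_2 = e^(-3t)(sin(2t)·(0,-1) - cos(2t)·(1,0)).
General solution: C_1X_1 + C_2X_2.

x(t) = C_1e^(-3t)sin(2t) - C_2e^(-3t)cos(2t), y(t) = -C_1e^(-3t)cos(2t) - C_2e^(-3t)sin(2t)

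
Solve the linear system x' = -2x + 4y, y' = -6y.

Coefficient matrix A = [[-2, 4], [0, -6]].
Characteristic polynomial det(A - λI) = λ^2 + 8λ + 12 = 0.
Eigenvalues λ = -6, -2.
For λ=-6: (A-λI) row 1 is [4, 4], so an eigenvector is (-1, 1).
For λ=-2: (A-λI) row 1 is [0, 4], so an eigenvector is (-1, 0).
General solution: c_1e^(-6t)(-1,1) + c_2e^(-2t)(-1,0).

x(t) = -c_1e^(-6t) - c_2e^(-2t), y(t) = c_1e^(-6t)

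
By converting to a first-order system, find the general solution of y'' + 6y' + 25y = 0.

y(t) = C_1e^(-3t)cos(4t) + C_2e^(-3t)sin(4t)

Let x_1 = y, x_2 = y'. Then x_1' = x_2 and x_2' = -25x_1 - 6x_2.
A = [[0,1],[-25,-6]]; det(A-λI) = λ^2 + 6λ + 25.
Eigenvalues λ = -3 ± 4i.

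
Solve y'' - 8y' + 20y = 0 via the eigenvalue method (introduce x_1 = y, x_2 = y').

Let x_1 = y, x_2 = y'. Then x_1' = x_2 and x_2' = -20x_1 + 8x_2.
A = [[0,1],[-20,8]]; det(A-λI) = λ^2 - 8λ + 20.
Eigenvalues λ = 4 ± 2i.

y(t) = C_1e^(4t)cos(2t) + C_2e^(4t)sin(2t)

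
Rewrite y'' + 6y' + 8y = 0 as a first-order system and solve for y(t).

y(t) = c_1e^(-4t) + c_2e^(-2t)

Let x_1 = y, x_2 = y'. Then x_1' = x_2 and x_2' = -8x_1 - 6x_2.
A = [[0,1],[-8,-6]]; det(A-λI) = λ^2 + 6λ + 8.
Eigenvalues λ = -4, -2 with eigenvectors (1,-4), (1,-2).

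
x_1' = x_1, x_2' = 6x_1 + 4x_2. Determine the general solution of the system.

Coefficient matrix A = [[1, 0], [6, 4]].
Characteristic polynomial det(A - λI) = λ^2 - 5λ + 4 = 0.
Eigenvalues λ = 4, 1.
For λ=4: (A-λI) row 1 is [-3, 0], so an eigenvector is (0, -1).
For λ=1: (A-λI) row 2 is [6, 3], so an eigenvector is (-1, 2).
General solution: C_1e^(4t)(0,-1) + C_2e^(t)(-1,2).

x_1(t) = -C_2e^(t), x_2(t) = -C_1e^(4t) + 2C_2e^(t)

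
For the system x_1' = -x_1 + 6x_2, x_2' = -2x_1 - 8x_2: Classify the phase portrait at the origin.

stable node

A = [[-1,6],[-2,-8]]; det(A-λI) = λ^2 + 9λ + 20.
λ = -5, -4: both negative.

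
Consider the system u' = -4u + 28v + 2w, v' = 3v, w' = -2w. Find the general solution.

Coefficient matrix A = [[-4, 28, 2], [0, 3, 0], [0, 0, -2]].
det(A - λI) = 0 gives eigenvalues λ = -4, 3, -2.
For λ=-4: eigenvector (1,0,0).
For λ=3: eigenvector (4,1,0).
For λ=-2: eigenvector (1,0,1).
General solution: c_1e^(-4t)(1,0,0) + c_2e^(3t)(4,1,0) + c_3e^(-2t)(1,0,1).

u(t) = c_1e^(-4t) + 4c_2e^(3t) + c_3e^(-2t), v(t) = c_2e^(3t), w(t) = c_3e^(-2t)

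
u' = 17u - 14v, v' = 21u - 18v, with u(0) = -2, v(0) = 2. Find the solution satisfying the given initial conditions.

Coefficient matrix A = [[17, -14], [21, -18]].
Characteristic polynomial det(A - λI) = λ^2 + λ - 12 = 0.
Eigenvalues λ = 3, -4.
For λ=3: (A-λI) row 1 is [14, -14], so an eigenvector is (1, 1).
For λ=-4: (A-λI) row 1 is [21, -14], so an eigenvector is (2, 3).
General solution: K_1e^(3t)(1,1) + K_2e^(-4t)(2,3).
Applying u(0)=-2, v(0)=2 gives K_1=-10, K_2=4.

u(t) = -10e^(3t) + 8e^(-4t), v(t) = -10e^(3t) + 12e^(-4t)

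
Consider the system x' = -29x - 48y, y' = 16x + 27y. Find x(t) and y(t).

Coefficient matrix A = [[-29, -48], [16, 27]].
Characteristic polynomial det(A - λI) = λ^2 + 2λ - 15 = 0.
Eigenvalues λ = -5, 3.
For λ=-5: (A-λI) row 1 is [-24, -48], so an eigenvector is (-2, 1).
For λ=3: (A-λI) row 1 is [-32, -48], so an eigenvector is (-3, 2).
General solution: C_1e^(-5t)(-2,1) + C_2e^(3t)(-3,2).

x(t) = -2C_1e^(-5t) - 3C_2e^(3t), y(t) = C_1e^(-5t) + 2C_2e^(3t)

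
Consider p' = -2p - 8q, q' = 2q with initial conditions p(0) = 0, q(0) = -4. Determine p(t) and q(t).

Coefficient matrix A = [[-2, -8], [0, 2]].
Characteristic polynomial det(A - λI) = λ^2 - 4 = 0.
Eigenvalues λ = 2, -2.
For λ=2: (A-λI) row 1 is [-4, -8], so an eigenvector is (2, -1).
For λ=-2: (A-λI) row 1 is [0, -8], so an eigenvector is (1, 0).
General solution: K_1e^(2t)(2,-1) + K_2e^(-2t)(1,0).
Applying p(0)=0, q(0)=-4 gives K_1=4, K_2=-8.

p(t) = 8e^(2t) - 8e^(-2t), q(t) = -4e^(2t)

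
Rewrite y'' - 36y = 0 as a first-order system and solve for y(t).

Let x_1 = y, x_2 = y'. Then x_1' = x_2 and x_2' = 36x_1.
A = [[0,1],[36,0]]; det(A-λI) = λ^2 - 36.
Eigenvalues λ = -6, 6 with eigenvectors (1,-6), (1,6).

y(t) = C_1e^(-6t) + C_2e^(6t)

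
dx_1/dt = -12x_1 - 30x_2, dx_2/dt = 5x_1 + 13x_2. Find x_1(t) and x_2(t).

Coefficient matrix A = [[-12, -30], [5, 13]].
Characteristic polynomial det(A - λI) = λ^2 - λ - 6 = 0.
Eigenvalues λ = -2, 3.
For λ=-2: (A-λI) row 1 is [-10, -30], so an eigenvector is (3, -1).
For λ=3: (A-λI) row 1 is [-15, -30], so an eigenvector is (-2, 1).
General solution: C_1e^(-2t)(3,-1) + C_2e^(3t)(-2,1).

x_1(t) = 3C_1e^(-2t) - 2C_2e^(3t), x_2(t) = -C_1e^(-2t) + C_2e^(3t)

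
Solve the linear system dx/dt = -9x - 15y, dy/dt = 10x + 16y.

Coefficient matrix A = [[-9, -15], [10, 16]].
Characteristic polynomial det(A - λI) = λ^2 - 7λ + 6 = 0.
Eigenvalues λ = 1, 6.
For λ=1: (A-λI) row 1 is [-10, -15], so an eigenvector is (-3, 2).
For λ=6: (A-λI) row 1 is [-15, -15], so an eigenvector is (1, -1).
General solution: C_1e^(t)(-3,2) + C_2e^(6t)(1,-1).

x(t) = -3C_1e^(t) + C_2e^(6t), y(t) = 2C_1e^(t) - C_2e^(6t)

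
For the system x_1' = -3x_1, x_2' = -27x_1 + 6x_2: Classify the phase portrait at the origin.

saddle

A = [[-3,0],[-27,6]]; det(A-λI) = λ^2 - 3λ - 18.
λ = -3, 6: opposite signs.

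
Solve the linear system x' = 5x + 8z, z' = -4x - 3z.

Coefficient matrix A = [[5, 8], [-4, -3]].
Characteristic polynomial det(A - λI) = λ^2 - 2λ + 17 = 0.
Eigenvalues λ = 1 ± 4i (complex conjugate pair).
For λ=1+4i: an eigenvector is (1,0) - i(1,-1) = (1 - i, 0 + i).
A real fundamental pair from Re and Im of e^((1+4i)t)v: X_1 = e^(t)(cos(4t)·(1,0) + sin(4t)·(1,-1)), X_2 = e^(t)(sin(4t)·(1,0) - cos(4t)·(1,-1)).
General solution: c_1X_1 + c_2X_2.

x(t) = c_1e^(t)sin(4t) + c_1e^(t)cos(4t) + c_2e^(t)sin(4t) - c_2e^(t)cos(4t), z(t) = -c_1e^(t)sin(4t) + c_2e^(t)cos(4t)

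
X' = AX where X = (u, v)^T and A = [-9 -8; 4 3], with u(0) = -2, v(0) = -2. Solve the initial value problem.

u(t) = 6e^(-t) - 8e^(-5t), v(t) = -6e^(-t) + 4e^(-5t)

Coefficient matrix A = [[-9, -8], [4, 3]].
Characteristic polynomial det(A - λI) = λ^2 + 6λ + 5 = 0.
Eigenvalues λ = -1, -5.
For λ=-1: (A-λI) row 1 is [-8, -8], so an eigenvector is (1, -1).
For λ=-5: (A-λI) row 1 is [-4, -8], so an eigenvector is (-2, 1).
General solution: C_1e^(-t)(1,-1) + C_2e^(-5t)(-2,1).
Applying u(0)=-2, v(0)=-2 gives C_1=6, C_2=4.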